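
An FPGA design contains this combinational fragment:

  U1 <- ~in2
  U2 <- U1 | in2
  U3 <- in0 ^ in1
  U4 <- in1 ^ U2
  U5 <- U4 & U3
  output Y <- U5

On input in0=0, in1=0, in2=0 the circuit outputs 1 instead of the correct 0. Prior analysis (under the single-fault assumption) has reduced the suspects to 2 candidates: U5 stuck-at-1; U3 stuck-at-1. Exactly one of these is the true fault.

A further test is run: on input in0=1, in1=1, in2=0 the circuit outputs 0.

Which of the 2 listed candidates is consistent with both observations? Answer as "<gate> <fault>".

Evaluate each candidate on input in0=1, in1=1, in2=0:
  U5 stuck-at-1: U1=1, U2=1, U3=0, U4=0, U5=1 [stuck-at-1] → 1 — eliminated
  U3 stuck-at-1: U1=1, U2=1, U3=1 [stuck-at-1], U4=0, U5=0 → 0 — matches
Only U3 stuck-at-1 reproduces the observed 0.

U3 stuck-at-1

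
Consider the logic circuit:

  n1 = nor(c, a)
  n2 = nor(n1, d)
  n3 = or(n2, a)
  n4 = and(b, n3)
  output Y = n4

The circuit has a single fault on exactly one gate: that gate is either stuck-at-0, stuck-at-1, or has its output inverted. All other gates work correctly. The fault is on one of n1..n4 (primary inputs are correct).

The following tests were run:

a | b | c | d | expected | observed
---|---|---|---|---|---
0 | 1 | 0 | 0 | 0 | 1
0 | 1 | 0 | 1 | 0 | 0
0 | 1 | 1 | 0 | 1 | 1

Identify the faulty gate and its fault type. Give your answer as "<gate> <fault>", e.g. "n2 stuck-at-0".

n1 stuck-at-0

Fault-free values for test 1 (a=0, b=1, c=0, d=0): n1=1, n2=0, n3=0, n4=0, giving Y=0. Observed 1.
Test 1: faults giving observed 1 are {n1 stuck-at-0, n1 inverted output, n2 stuck-at-1, n2 inverted output, n3 stuck-at-1, n3 inverted output, n4 stuck-at-1, n4 inverted output}.
Test 2 (a=0, b=1, c=0, d=1): fault-free n1=1, n2=0, n3=0, n4=0 → 0; observed 0. Eliminates n2 stuck-at-1, n2 inverted output, n3 stuck-at-1, n3 inverted output, n4 stuck-at-1, n4 inverted output.
Test 3 (a=0, b=1, c=1, d=0): fault-free n1=0, n2=1, n3=1, n4=1 → 1; observed 1. Eliminates n1 inverted output.
Only n1 stuck-at-0 is consistent with every test.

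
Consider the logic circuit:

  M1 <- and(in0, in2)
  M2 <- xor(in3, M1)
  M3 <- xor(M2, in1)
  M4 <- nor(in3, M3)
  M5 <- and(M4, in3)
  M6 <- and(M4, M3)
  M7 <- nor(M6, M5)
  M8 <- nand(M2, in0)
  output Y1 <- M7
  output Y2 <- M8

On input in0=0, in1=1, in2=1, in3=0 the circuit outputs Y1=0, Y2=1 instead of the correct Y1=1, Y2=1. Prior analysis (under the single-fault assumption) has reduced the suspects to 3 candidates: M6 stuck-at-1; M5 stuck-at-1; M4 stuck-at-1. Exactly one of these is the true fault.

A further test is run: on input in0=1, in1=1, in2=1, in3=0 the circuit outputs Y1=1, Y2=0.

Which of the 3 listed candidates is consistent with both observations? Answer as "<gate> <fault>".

M4 stuck-at-1

Evaluate each candidate on input in0=1, in1=1, in2=1, in3=0:
  M6 stuck-at-1: M1=1, M2=1, M3=0, M4=1, M5=0, M6=1 [stuck-at-1], M7=0, M8=0 → Y1=0, Y2=0 — eliminated
  M5 stuck-at-1: M1=1, M2=1, M3=0, M4=1, M5=1 [stuck-at-1], M6=0, M7=0, M8=0 → Y1=0, Y2=0 — eliminated
  M4 stuck-at-1: M1=1, M2=1, M3=0, M4=1 [stuck-at-1], M5=0, M6=0, M7=1, M8=0 → Y1=1, Y2=0 — matches
Only M4 stuck-at-1 reproduces the observed Y1=1, Y2=0.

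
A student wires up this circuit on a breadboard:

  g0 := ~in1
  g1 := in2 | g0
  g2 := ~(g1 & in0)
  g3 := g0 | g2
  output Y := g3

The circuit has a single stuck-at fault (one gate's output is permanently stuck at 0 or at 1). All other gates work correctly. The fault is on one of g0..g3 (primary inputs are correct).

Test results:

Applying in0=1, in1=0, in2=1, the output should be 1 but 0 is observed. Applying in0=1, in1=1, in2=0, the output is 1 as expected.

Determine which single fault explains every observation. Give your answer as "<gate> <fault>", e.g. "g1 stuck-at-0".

g0 stuck-at-0

Fault-free values for test 1 (in0=1, in1=0, in2=1): g0=1, g1=1, g2=0, g3=1, giving Y=1. Observed 0.
Test 1: faults giving observed 0 are {g0 stuck-at-0, g3 stuck-at-0}.
Test 2 (in0=1, in1=1, in2=0): fault-free g0=0, g1=0, g2=1, g3=1 → 1; observed 1. Eliminates g3 stuck-at-0.
Only g0 stuck-at-0 is consistent with every test.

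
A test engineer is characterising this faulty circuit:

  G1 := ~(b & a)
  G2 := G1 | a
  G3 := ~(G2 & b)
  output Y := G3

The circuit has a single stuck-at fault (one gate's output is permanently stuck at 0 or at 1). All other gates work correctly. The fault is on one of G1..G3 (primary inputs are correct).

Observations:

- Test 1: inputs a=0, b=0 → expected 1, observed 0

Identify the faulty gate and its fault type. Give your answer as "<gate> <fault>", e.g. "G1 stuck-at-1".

Fault-free values for test 1 (a=0, b=0): G1=1, G2=1, G3=1, giving Y=1. Observed 0.
Test 1: faults giving observed 0 are {G3 stuck-at-0}.
Only G3 stuck-at-0 is consistent with every test.

G3 stuck-at-0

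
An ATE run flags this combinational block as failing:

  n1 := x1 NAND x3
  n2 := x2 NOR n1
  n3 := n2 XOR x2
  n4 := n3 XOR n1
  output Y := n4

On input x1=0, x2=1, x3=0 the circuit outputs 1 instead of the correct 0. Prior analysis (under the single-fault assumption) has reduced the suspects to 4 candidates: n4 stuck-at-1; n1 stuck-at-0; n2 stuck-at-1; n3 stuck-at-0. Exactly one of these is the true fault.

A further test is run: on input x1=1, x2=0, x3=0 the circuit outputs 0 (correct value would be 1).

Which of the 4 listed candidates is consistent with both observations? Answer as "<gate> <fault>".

Evaluate each candidate on input x1=1, x2=0, x3=0:
  n4 stuck-at-1: n1=1, n2=0, n3=0, n4=1 [stuck-at-1] → 1 — eliminated
  n1 stuck-at-0: n1=0 [stuck-at-0], n2=1, n3=1, n4=1 → 1 — eliminated
  n2 stuck-at-1: n1=1, n2=1 [stuck-at-1], n3=1, n4=0 → 0 — matches
  n3 stuck-at-0: n1=1, n2=0, n3=0 [stuck-at-0], n4=1 → 1 — eliminated
Only n2 stuck-at-1 reproduces the observed 0.

n2 stuck-at-1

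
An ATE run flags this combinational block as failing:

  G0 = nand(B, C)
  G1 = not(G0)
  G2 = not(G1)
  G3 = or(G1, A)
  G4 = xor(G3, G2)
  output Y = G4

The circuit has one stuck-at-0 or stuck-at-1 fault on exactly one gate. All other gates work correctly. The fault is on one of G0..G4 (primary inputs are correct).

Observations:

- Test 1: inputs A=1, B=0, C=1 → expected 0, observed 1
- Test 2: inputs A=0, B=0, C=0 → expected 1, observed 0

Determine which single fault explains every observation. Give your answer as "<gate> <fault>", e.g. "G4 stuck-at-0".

G2 stuck-at-0

Fault-free values for test 1 (A=1, B=0, C=1): G0=1, G1=0, G2=1, G3=1, G4=0, giving Y=0. Observed 1.
Test 1: faults giving observed 1 are {G0 stuck-at-0, G1 stuck-at-1, G2 stuck-at-0, G3 stuck-at-0, G4 stuck-at-1}.
Test 2 (A=0, B=0, C=0): fault-free G0=1, G1=0, G2=1, G3=0, G4=1 → 1; observed 0. Eliminates G0 stuck-at-0, G1 stuck-at-1, G3 stuck-at-0, G4 stuck-at-1.
Only G2 stuck-at-0 is consistent with every test.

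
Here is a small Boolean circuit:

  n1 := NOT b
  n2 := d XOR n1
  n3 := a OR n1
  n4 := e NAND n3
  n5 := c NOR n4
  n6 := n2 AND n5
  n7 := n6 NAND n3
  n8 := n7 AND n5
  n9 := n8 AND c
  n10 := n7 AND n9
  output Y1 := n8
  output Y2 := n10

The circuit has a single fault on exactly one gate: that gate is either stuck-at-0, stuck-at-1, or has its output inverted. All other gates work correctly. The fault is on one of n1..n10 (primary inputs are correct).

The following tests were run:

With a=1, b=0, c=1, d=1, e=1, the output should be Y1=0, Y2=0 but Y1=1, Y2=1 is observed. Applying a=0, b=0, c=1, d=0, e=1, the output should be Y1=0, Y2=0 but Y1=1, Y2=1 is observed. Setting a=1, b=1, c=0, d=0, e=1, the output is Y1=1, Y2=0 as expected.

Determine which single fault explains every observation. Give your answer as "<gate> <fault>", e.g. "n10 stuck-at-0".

n8 stuck-at-1

Fault-free values for test 1 (a=1, b=0, c=1, d=1, e=1): n1=1, n2=0, n3=1, n4=0, n5=0, n6=0, n7=1, n8=0, n9=0, n10=0, giving Y1=0, Y2=0. Observed Y1=1, Y2=1.
Test 1: faults giving observed Y1=1, Y2=1 are {n5 stuck-at-1, n5 inverted output, n8 stuck-at-1, n8 inverted output}.
Test 2 (a=0, b=0, c=1, d=0, e=1): fault-free n1=1, n2=1, n3=1, n4=0, n5=0, n6=0, n7=1, n8=0, n9=0, n10=0 → Y1=0, Y2=0; observed Y1=1, Y2=1. Eliminates n5 stuck-at-1, n5 inverted output.
Test 3 (a=1, b=1, c=0, d=0, e=1): fault-free n1=0, n2=0, n3=1, n4=0, n5=1, n6=0, n7=1, n8=1, n9=0, n10=0 → Y1=1, Y2=0; observed Y1=1, Y2=0. Eliminates n8 inverted output.
Only n8 stuck-at-1 is consistent with every test.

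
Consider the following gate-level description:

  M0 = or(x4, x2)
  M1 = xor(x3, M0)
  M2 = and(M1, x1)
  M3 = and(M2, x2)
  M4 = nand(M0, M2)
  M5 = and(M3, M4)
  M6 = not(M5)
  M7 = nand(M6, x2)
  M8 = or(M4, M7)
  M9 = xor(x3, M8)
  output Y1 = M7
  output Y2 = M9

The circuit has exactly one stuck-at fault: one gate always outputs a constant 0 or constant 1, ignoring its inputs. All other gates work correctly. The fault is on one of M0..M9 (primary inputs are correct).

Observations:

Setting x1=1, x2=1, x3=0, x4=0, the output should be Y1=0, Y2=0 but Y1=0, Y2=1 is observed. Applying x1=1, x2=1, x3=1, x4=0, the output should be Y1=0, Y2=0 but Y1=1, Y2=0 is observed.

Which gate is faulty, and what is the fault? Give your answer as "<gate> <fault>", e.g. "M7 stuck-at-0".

Fault-free values for test 1 (x1=1, x2=1, x3=0, x4=0): M0=1, M1=1, M2=1, M3=1, M4=0, M5=0, M6=1, M7=0, M8=0, M9=0, giving Y1=0, Y2=0. Observed Y1=0, Y2=1.
Test 1: faults giving observed Y1=0, Y2=1 are {M0 stuck-at-0, M1 stuck-at-0, M2 stuck-at-0, M8 stuck-at-1, M9 stuck-at-1}.
Test 2 (x1=1, x2=1, x3=1, x4=0): fault-free M0=1, M1=0, M2=0, M3=0, M4=1, M5=0, M6=1, M7=0, M8=1, M9=0 → Y1=0, Y2=0; observed Y1=1, Y2=0. Eliminates M1 stuck-at-0, M2 stuck-at-0, M8 stuck-at-1, M9 stuck-at-1.
Only M0 stuck-at-0 is consistent with every test.

M0 stuck-at-0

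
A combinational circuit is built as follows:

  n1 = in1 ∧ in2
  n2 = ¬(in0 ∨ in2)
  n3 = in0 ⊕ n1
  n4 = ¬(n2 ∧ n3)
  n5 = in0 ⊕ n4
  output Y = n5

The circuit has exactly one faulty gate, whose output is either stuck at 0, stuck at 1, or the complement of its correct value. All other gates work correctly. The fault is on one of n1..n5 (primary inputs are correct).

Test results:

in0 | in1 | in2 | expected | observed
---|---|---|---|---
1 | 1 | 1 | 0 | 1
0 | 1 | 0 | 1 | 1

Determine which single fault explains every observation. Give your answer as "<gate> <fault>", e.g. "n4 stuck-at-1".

Fault-free values for test 1 (in0=1, in1=1, in2=1): n1=1, n2=0, n3=0, n4=1, n5=0, giving Y=0. Observed 1.
Test 1: faults giving observed 1 are {n4 stuck-at-0, n4 inverted output, n5 stuck-at-1, n5 inverted output}.
Test 2 (in0=0, in1=1, in2=0): fault-free n1=0, n2=1, n3=0, n4=1, n5=1 → 1; observed 1. Eliminates n4 stuck-at-0, n4 inverted output, n5 inverted output.
Only n5 stuck-at-1 is consistent with every test.

n5 stuck-at-1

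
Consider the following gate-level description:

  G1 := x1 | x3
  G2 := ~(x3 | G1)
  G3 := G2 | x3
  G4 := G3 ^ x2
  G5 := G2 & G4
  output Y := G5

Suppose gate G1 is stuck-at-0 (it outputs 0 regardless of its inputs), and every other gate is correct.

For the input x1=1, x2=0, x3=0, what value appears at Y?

1

Propagate with G1 forced: G1=0 [stuck-at-0], G2=1, G3=1, G4=1, G5=1.
So Y = 1. (Without the fault it would be 0.)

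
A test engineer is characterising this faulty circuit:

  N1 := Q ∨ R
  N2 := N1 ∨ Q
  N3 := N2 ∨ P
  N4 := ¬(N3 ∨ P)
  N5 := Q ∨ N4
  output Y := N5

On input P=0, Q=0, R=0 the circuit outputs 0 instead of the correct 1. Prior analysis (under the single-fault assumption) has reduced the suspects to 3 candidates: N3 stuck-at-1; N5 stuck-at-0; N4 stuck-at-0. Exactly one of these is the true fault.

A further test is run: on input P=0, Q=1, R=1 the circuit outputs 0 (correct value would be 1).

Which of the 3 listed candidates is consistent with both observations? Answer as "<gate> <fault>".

Evaluate each candidate on input P=0, Q=1, R=1:
  N3 stuck-at-1: N1=1, N2=1, N3=1 [stuck-at-1], N4=0, N5=1 → 1 — eliminated
  N5 stuck-at-0: N1=1, N2=1, N3=1, N4=0, N5=0 [stuck-at-0] → 0 — matches
  N4 stuck-at-0: N1=1, N2=1, N3=1, N4=0 [stuck-at-0], N5=1 → 1 — eliminated
Only N5 stuck-at-0 reproduces the observed 0.

N5 stuck-at-0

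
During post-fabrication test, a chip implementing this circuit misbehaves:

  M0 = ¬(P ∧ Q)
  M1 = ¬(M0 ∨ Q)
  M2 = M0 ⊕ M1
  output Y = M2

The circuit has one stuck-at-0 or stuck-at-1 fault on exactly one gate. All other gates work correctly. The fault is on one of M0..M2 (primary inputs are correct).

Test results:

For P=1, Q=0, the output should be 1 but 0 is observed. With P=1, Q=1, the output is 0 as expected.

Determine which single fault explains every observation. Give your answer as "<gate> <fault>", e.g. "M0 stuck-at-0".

Fault-free values for test 1 (P=1, Q=0): M0=1, M1=0, M2=1, giving Y=1. Observed 0.
Test 1: faults giving observed 0 are {M1 stuck-at-1, M2 stuck-at-0}.
Test 2 (P=1, Q=1): fault-free M0=0, M1=0, M2=0 → 0; observed 0. Eliminates M1 stuck-at-1.
Only M2 stuck-at-0 is consistent with every test.

M2 stuck-at-0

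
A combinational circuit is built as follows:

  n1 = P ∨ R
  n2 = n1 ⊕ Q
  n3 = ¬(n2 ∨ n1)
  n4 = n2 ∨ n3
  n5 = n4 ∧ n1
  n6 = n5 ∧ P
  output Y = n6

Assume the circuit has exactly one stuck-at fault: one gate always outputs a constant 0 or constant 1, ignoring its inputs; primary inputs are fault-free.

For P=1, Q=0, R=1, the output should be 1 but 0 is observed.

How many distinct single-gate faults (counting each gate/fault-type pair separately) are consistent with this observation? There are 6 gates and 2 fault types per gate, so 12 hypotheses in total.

Fault-free: n1=1, n2=1, n3=0, n4=1, n5=1, n6=1 → 1. Observed 0.
  n1 stuck-at-0: output 0 ✓
  n1 stuck-at-1: output 1 ✗
  n2 stuck-at-0: output 0 ✓
  n2 stuck-at-1: output 1 ✗
  n3 stuck-at-0: output 1 ✗
  n3 stuck-at-1: output 1 ✗
  n4 stuck-at-0: output 0 ✓
  n4 stuck-at-1: output 1 ✗
  n5 stuck-at-0: output 0 ✓
  n5 stuck-at-1: output 1 ✗
  n6 stuck-at-0: output 0 ✓
  n6 stuck-at-1: output 1 ✗
Consistent faults: {n1 stuck-at-0, n2 stuck-at-0, n4 stuck-at-0, n5 stuck-at-0, n6 stuck-at-0} — 5 in all.

5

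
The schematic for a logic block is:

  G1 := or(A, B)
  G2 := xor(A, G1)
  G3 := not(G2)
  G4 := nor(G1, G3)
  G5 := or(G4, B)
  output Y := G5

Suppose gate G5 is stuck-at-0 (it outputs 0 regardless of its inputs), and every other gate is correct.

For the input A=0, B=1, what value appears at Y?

Propagate with G5 forced: G1=1, G2=1, G3=0, G4=0, G5=0 [stuck-at-0].
So Y = 0. (Without the fault it would be 1.)

0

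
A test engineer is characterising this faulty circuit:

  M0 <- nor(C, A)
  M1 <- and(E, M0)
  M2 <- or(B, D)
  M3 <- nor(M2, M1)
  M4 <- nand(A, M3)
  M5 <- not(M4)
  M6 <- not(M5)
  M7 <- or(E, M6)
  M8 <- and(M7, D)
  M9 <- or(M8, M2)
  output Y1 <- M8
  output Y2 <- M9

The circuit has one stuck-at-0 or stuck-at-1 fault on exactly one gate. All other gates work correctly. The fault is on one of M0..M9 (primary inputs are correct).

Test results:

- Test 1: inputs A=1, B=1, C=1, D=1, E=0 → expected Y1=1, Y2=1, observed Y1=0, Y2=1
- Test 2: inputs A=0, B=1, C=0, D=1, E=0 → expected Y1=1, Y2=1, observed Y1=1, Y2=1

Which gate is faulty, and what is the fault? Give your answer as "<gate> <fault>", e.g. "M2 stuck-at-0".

M3 stuck-at-1

Fault-free values for test 1 (A=1, B=1, C=1, D=1, E=0): M0=0, M1=0, M2=1, M3=0, M4=1, M5=0, M6=1, M7=1, M8=1, M9=1, giving Y1=1, Y2=1. Observed Y1=0, Y2=1.
Test 1: faults giving observed Y1=0, Y2=1 are {M3 stuck-at-1, M4 stuck-at-0, M5 stuck-at-1, M6 stuck-at-0, M7 stuck-at-0, M8 stuck-at-0}.
Test 2 (A=0, B=1, C=0, D=1, E=0): fault-free M0=1, M1=0, M2=1, M3=0, M4=1, M5=0, M6=1, M7=1, M8=1, M9=1 → Y1=1, Y2=1; observed Y1=1, Y2=1. Eliminates M4 stuck-at-0, M5 stuck-at-1, M6 stuck-at-0, M7 stuck-at-0, M8 stuck-at-0.
Only M3 stuck-at-1 is consistent with every test.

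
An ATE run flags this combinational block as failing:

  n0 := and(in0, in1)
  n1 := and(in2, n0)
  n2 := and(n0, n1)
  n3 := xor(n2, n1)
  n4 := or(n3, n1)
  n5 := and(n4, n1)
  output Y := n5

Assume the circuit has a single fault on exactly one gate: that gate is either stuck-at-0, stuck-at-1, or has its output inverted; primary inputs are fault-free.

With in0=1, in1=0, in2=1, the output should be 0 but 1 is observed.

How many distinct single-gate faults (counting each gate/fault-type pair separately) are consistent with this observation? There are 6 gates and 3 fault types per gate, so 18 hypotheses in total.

6

Fault-free: n0=0, n1=0, n2=0, n3=0, n4=0, n5=0 → 0. Observed 1.
  n0: stuck-at-1, inverted output ✓; others ✗
  n1: stuck-at-1, inverted output ✓; others ✗
  n2: none of the 3 fault types match ✗
  n3: none of the 3 fault types match ✗
  n4: none of the 3 fault types match ✗
  n5: stuck-at-1, inverted output ✓; others ✗
Consistent faults: {n0 stuck-at-1, n0 inverted output, n1 stuck-at-1, n1 inverted output, n5 stuck-at-1, n5 inverted output} — 6 in all.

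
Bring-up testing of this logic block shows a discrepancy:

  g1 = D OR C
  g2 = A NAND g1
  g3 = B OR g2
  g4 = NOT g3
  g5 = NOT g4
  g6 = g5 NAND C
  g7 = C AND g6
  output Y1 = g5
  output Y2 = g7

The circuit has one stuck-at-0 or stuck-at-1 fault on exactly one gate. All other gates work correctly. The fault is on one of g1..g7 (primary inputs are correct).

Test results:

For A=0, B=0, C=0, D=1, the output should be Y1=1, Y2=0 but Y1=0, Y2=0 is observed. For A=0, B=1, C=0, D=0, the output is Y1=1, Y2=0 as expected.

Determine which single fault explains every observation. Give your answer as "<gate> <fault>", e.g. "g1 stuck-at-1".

g2 stuck-at-0

Fault-free values for test 1 (A=0, B=0, C=0, D=1): g1=1, g2=1, g3=1, g4=0, g5=1, g6=1, g7=0, giving Y1=1, Y2=0. Observed Y1=0, Y2=0.
Test 1: faults giving observed Y1=0, Y2=0 are {g2 stuck-at-0, g3 stuck-at-0, g4 stuck-at-1, g5 stuck-at-0}.
Test 2 (A=0, B=1, C=0, D=0): fault-free g1=0, g2=1, g3=1, g4=0, g5=1, g6=1, g7=0 → Y1=1, Y2=0; observed Y1=1, Y2=0. Eliminates g3 stuck-at-0, g4 stuck-at-1, g5 stuck-at-0.
Only g2 stuck-at-0 is consistent with every test.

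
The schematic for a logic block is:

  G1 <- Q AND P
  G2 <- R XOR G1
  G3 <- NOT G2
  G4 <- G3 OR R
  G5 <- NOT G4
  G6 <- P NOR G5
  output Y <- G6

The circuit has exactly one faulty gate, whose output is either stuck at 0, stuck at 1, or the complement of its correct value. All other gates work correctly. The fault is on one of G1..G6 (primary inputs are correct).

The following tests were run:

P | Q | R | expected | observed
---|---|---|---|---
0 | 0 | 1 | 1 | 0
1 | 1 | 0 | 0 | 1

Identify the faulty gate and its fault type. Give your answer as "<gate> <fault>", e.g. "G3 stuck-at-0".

Fault-free values for test 1 (P=0, Q=0, R=1): G1=0, G2=1, G3=0, G4=1, G5=0, G6=1, giving Y=1. Observed 0.
Test 1: faults giving observed 0 are {G4 stuck-at-0, G4 inverted output, G5 stuck-at-1, G5 inverted output, G6 stuck-at-0, G6 inverted output}.
Test 2 (P=1, Q=1, R=0): fault-free G1=1, G2=1, G3=0, G4=0, G5=1, G6=0 → 0; observed 1. Eliminates G4 stuck-at-0, G4 inverted output, G5 stuck-at-1, G5 inverted output, G6 stuck-at-0.
Only G6 inverted output is consistent with every test.

G6 inverted output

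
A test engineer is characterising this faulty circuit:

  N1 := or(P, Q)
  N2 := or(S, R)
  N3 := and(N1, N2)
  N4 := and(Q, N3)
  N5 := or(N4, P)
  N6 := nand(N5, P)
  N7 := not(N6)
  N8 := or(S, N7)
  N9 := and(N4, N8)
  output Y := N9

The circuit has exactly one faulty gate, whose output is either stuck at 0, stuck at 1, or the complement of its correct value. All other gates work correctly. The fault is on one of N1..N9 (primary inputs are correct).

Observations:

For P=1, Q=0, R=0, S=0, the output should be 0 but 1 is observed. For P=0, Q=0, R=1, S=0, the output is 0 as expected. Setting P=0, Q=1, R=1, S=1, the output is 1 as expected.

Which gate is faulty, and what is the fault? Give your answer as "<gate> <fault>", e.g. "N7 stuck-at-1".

N4 stuck-at-1

Fault-free values for test 1 (P=1, Q=0, R=0, S=0): N1=1, N2=0, N3=0, N4=0, N5=1, N6=0, N7=1, N8=1, N9=0, giving Y=0. Observed 1.
Test 1: faults giving observed 1 are {N4 stuck-at-1, N4 inverted output, N9 stuck-at-1, N9 inverted output}.
Test 2 (P=0, Q=0, R=1, S=0): fault-free N1=0, N2=1, N3=0, N4=0, N5=0, N6=1, N7=0, N8=0, N9=0 → 0; observed 0. Eliminates N9 stuck-at-1, N9 inverted output.
Test 3 (P=0, Q=1, R=1, S=1): fault-free N1=1, N2=1, N3=1, N4=1, N5=1, N6=1, N7=0, N8=1, N9=1 → 1; observed 1. Eliminates N4 inverted output.
Only N4 stuck-at-1 is consistent with every test.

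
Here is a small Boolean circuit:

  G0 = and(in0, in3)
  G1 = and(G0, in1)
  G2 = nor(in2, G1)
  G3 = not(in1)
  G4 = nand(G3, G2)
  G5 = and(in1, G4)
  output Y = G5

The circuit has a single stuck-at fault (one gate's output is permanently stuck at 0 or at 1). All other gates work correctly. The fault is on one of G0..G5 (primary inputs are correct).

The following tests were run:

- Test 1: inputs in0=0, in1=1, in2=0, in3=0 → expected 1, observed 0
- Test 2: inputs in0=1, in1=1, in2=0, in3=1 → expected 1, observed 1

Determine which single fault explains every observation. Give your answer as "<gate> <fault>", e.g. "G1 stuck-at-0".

Fault-free values for test 1 (in0=0, in1=1, in2=0, in3=0): G0=0, G1=0, G2=1, G3=0, G4=1, G5=1, giving Y=1. Observed 0.
Test 1: faults giving observed 0 are {G3 stuck-at-1, G4 stuck-at-0, G5 stuck-at-0}.
Test 2 (in0=1, in1=1, in2=0, in3=1): fault-free G0=1, G1=1, G2=0, G3=0, G4=1, G5=1 → 1; observed 1. Eliminates G4 stuck-at-0, G5 stuck-at-0.
Only G3 stuck-at-1 is consistent with every test.

G3 stuck-at-1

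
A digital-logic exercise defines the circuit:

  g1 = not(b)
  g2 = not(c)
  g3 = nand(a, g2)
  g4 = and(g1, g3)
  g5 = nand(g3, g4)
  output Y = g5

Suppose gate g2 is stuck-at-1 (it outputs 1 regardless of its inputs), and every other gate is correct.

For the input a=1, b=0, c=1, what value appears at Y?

Propagate with g2 forced: g1=1, g2=1 [stuck-at-1], g3=0, g4=0, g5=1.
So Y = 1. (Without the fault it would be 0.)

1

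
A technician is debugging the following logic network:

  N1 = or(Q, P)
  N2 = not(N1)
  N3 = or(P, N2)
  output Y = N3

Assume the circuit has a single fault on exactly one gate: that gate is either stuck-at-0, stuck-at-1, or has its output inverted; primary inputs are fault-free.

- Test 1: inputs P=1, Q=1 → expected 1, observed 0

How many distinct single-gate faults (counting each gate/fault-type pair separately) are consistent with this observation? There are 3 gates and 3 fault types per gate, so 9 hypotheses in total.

Fault-free: N1=1, N2=0, N3=1 → 1. Observed 0.
  N1 stuck-at-0: output 1 ✗
  N1 stuck-at-1: output 1 ✗
  N1 inverted output: output 1 ✗
  N2 stuck-at-0: output 1 ✗
  N2 stuck-at-1: output 1 ✗
  N2 inverted output: output 1 ✗
  N3 stuck-at-0: output 0 ✓
  N3 stuck-at-1: output 1 ✗
  N3 inverted output: output 0 ✓
Consistent faults: {N3 stuck-at-0, N3 inverted output} — 2 in all.

2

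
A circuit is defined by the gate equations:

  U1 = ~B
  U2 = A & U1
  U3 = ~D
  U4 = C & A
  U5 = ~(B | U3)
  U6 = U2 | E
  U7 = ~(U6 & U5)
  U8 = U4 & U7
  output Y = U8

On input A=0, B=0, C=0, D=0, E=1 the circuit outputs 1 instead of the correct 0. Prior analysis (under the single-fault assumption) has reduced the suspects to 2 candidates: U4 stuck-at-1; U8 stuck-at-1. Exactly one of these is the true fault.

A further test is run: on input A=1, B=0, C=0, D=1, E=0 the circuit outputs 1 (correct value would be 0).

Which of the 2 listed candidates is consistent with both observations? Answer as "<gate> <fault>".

U8 stuck-at-1

Evaluate each candidate on input A=1, B=0, C=0, D=1, E=0:
  U4 stuck-at-1: U1=1, U2=1, U3=0, U4=1 [stuck-at-1], U5=1, U6=1, U7=0, U8=0 → 0 — eliminated
  U8 stuck-at-1: U1=1, U2=1, U3=0, U4=0, U5=1, U6=1, U7=0, U8=1 [stuck-at-1] → 1 — matches
Only U8 stuck-at-1 reproduces the observed 1.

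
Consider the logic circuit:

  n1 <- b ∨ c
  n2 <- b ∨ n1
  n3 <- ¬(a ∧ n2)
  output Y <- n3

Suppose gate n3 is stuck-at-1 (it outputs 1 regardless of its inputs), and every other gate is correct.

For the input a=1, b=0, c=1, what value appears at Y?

1

Propagate with n3 forced: n1=1, n2=1, n3=1 [stuck-at-1].
So Y = 1. (Without the fault it would be 0.)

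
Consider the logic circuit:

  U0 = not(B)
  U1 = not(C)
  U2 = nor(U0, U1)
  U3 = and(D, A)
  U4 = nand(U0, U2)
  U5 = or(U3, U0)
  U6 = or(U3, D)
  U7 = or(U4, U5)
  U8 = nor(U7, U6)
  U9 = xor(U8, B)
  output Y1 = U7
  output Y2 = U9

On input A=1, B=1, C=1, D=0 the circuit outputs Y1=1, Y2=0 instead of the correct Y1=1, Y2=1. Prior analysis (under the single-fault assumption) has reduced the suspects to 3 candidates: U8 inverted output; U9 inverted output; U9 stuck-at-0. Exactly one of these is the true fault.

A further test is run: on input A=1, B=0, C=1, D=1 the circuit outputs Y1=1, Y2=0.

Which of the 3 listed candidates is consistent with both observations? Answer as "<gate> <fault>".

U9 stuck-at-0

Evaluate each candidate on input A=1, B=0, C=1, D=1:
  U8 inverted output: U0=1, U1=0, U2=0, U3=1, U4=1, U5=1, U6=1, U7=1, U8=1 [inverted output], U9=1 → Y1=1, Y2=1 — eliminated
  U9 inverted output: U0=1, U1=0, U2=0, U3=1, U4=1, U5=1, U6=1, U7=1, U8=0, U9=1 [inverted output] → Y1=1, Y2=1 — eliminated
  U9 stuck-at-0: U0=1, U1=0, U2=0, U3=1, U4=1, U5=1, U6=1, U7=1, U8=0, U9=0 [stuck-at-0] → Y1=1, Y2=0 — matches
Only U9 stuck-at-0 reproduces the observed Y1=1, Y2=0.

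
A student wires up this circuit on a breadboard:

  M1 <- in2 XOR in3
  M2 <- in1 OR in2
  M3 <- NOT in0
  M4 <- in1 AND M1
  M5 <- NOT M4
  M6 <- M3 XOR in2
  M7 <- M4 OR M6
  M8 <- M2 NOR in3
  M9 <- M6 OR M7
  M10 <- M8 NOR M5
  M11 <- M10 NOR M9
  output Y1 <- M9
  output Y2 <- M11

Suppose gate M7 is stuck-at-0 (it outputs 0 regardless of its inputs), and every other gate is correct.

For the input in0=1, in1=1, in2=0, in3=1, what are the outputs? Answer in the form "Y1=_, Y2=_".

Y1=0, Y2=0

Propagate with M7 forced: M1=1, M2=1, M3=0, M4=1, M5=0, M6=0, M7=0 [stuck-at-0], M8=0, M9=0, M10=1, M11=0.
So the outputs are Y1=0, Y2=0. (Without the fault they would be Y1=1, Y2=0.)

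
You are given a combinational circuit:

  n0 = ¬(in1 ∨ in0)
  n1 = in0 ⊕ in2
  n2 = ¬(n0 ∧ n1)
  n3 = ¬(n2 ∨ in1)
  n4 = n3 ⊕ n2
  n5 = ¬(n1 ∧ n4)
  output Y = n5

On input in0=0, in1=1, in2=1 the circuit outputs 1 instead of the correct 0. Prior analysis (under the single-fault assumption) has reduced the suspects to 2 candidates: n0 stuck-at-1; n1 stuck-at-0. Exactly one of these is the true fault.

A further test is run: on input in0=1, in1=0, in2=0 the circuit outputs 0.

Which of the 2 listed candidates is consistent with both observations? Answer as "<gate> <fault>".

Evaluate each candidate on input in0=1, in1=0, in2=0:
  n0 stuck-at-1: n0=1 [stuck-at-1], n1=1, n2=0, n3=1, n4=1, n5=0 → 0 — matches
  n1 stuck-at-0: n0=0, n1=0 [stuck-at-0], n2=1, n3=0, n4=1, n5=1 → 1 — eliminated
Only n0 stuck-at-1 reproduces the observed 0.

n0 stuck-at-1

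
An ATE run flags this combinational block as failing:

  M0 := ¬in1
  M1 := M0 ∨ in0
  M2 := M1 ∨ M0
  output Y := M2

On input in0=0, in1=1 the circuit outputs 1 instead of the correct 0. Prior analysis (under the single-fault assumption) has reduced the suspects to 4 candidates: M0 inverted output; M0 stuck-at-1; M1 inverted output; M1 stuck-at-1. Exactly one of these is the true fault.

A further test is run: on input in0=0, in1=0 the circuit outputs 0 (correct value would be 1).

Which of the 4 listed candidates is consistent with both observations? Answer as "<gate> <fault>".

M0 inverted output

Evaluate each candidate on input in0=0, in1=0:
  M0 inverted output: M0=0 [inverted output], M1=0, M2=0 → 0 — matches
  M0 stuck-at-1: M0=1 [stuck-at-1], M1=1, M2=1 → 1 — eliminated
  M1 inverted output: M0=1, M1=0 [inverted output], M2=1 → 1 — eliminated
  M1 stuck-at-1: M0=1, M1=1 [stuck-at-1], M2=1 → 1 — eliminated
Only M0 inverted output reproduces the observed 0.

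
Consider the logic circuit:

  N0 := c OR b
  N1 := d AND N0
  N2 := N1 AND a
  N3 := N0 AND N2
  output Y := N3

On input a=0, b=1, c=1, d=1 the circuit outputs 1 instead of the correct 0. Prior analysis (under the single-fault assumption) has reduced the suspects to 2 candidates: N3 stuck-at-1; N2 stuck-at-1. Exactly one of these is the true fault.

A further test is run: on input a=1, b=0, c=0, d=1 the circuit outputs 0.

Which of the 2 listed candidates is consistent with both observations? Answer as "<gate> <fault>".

N2 stuck-at-1

Evaluate each candidate on input a=1, b=0, c=0, d=1:
  N3 stuck-at-1: N0=0, N1=0, N2=0, N3=1 [stuck-at-1] → 1 — eliminated
  N2 stuck-at-1: N0=0, N1=0, N2=1 [stuck-at-1], N3=0 → 0 — matches
Only N2 stuck-at-1 reproduces the observed 0.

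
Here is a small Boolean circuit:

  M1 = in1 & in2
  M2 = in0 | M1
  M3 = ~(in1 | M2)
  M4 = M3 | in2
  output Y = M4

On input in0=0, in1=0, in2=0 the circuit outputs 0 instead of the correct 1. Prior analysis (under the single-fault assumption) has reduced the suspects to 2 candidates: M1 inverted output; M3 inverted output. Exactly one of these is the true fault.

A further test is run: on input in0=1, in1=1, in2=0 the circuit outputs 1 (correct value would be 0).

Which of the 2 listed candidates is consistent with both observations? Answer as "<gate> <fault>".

Evaluate each candidate on input in0=1, in1=1, in2=0:
  M1 inverted output: M1=1 [inverted output], M2=1, M3=0, M4=0 → 0 — eliminated
  M3 inverted output: M1=0, M2=1, M3=1 [inverted output], M4=1 → 1 — matches
Only M3 inverted output reproduces the observed 1.

M3 inverted output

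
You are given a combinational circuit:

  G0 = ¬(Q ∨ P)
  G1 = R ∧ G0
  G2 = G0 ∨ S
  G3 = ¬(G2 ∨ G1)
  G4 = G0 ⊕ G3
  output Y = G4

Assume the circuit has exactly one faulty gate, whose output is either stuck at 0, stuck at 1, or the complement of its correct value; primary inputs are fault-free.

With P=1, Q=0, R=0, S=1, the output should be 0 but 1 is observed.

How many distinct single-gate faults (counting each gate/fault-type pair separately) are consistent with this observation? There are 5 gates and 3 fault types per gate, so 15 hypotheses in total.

8

Fault-free: G0=0, G1=0, G2=1, G3=0, G4=0 → 0. Observed 1.
  G0: stuck-at-1, inverted output ✓; others ✗
  G1: none of the 3 fault types match ✗
  G2: stuck-at-0, inverted output ✓; others ✗
  G3: stuck-at-1, inverted output ✓; others ✗
  G4: stuck-at-1, inverted output ✓; others ✗
Consistent faults: {G0 stuck-at-1, G0 inverted output, G2 stuck-at-0, G2 inverted output, G3 stuck-at-1, G3 inverted output, G4 stuck-at-1, G4 inverted output} — 8 in all.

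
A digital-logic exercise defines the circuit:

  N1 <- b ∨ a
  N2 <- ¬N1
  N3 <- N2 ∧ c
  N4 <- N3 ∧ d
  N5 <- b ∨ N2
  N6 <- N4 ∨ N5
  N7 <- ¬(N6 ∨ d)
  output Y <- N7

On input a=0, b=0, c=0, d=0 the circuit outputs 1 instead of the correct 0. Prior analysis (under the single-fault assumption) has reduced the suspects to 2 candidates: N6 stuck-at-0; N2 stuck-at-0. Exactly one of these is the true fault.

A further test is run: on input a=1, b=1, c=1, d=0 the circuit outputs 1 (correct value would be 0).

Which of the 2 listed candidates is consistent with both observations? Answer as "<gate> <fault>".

N6 stuck-at-0

Evaluate each candidate on input a=1, b=1, c=1, d=0:
  N6 stuck-at-0: N1=1, N2=0, N3=0, N4=0, N5=1, N6=0 [stuck-at-0], N7=1 → 1 — matches
  N2 stuck-at-0: N1=1, N2=0 [stuck-at-0], N3=0, N4=0, N5=1, N6=1, N7=0 → 0 — eliminated
Only N6 stuck-at-0 reproduces the observed 1.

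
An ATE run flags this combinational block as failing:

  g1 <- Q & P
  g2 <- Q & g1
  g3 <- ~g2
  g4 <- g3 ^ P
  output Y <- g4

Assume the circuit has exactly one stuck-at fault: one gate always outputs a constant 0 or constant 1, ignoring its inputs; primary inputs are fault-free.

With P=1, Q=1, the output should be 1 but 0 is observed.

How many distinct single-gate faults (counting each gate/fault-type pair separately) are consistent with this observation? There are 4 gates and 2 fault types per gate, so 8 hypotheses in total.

Fault-free: g1=1, g2=1, g3=0, g4=1 → 1. Observed 0.
  g1 stuck-at-0: output 0 ✓
  g1 stuck-at-1: output 1 ✗
  g2 stuck-at-0: output 0 ✓
  g2 stuck-at-1: output 1 ✗
  g3 stuck-at-0: output 1 ✗
  g3 stuck-at-1: output 0 ✓
  g4 stuck-at-0: output 0 ✓
  g4 stuck-at-1: output 1 ✗
Consistent faults: {g1 stuck-at-0, g2 stuck-at-0, g3 stuck-at-1, g4 stuck-at-0} — 4 in all.

4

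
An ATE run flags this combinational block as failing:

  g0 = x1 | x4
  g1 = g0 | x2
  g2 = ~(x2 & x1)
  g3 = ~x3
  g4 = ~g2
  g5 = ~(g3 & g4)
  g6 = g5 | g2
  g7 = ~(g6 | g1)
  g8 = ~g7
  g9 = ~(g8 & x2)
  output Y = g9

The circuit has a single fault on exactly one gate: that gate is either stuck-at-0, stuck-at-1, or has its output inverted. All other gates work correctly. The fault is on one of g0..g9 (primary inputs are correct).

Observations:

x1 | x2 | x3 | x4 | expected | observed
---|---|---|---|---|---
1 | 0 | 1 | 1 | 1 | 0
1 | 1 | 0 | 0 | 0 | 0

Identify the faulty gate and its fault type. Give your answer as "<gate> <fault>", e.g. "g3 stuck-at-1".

g9 stuck-at-0

Fault-free values for test 1 (x1=1, x2=0, x3=1, x4=1): g0=1, g1=1, g2=1, g3=0, g4=0, g5=1, g6=1, g7=0, g8=1, g9=1, giving Y=1. Observed 0.
Test 1: faults giving observed 0 are {g9 stuck-at-0, g9 inverted output}.
Test 2 (x1=1, x2=1, x3=0, x4=0): fault-free g0=1, g1=1, g2=0, g3=1, g4=1, g5=0, g6=0, g7=0, g8=1, g9=0 → 0; observed 0. Eliminates g9 inverted output.
Only g9 stuck-at-0 is consistent with every test.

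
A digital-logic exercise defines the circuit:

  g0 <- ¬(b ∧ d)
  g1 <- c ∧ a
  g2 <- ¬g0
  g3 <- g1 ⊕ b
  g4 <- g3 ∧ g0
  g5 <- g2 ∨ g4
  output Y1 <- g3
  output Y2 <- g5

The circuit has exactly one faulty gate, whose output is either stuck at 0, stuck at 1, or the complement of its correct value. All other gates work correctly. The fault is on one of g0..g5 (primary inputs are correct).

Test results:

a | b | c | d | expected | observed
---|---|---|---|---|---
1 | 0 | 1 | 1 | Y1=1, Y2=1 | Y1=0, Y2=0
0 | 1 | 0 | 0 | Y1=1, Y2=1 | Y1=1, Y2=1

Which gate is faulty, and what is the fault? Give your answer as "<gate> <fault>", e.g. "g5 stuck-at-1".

g1 stuck-at-0

Fault-free values for test 1 (a=1, b=0, c=1, d=1): g0=1, g1=1, g2=0, g3=1, g4=1, g5=1, giving Y1=1, Y2=1. Observed Y1=0, Y2=0.
Test 1: faults giving observed Y1=0, Y2=0 are {g1 stuck-at-0, g1 inverted output, g3 stuck-at-0, g3 inverted output}.
Test 2 (a=0, b=1, c=0, d=0): fault-free g0=1, g1=0, g2=0, g3=1, g4=1, g5=1 → Y1=1, Y2=1; observed Y1=1, Y2=1. Eliminates g1 inverted output, g3 stuck-at-0, g3 inverted output.
Only g1 stuck-at-0 is consistent with every test.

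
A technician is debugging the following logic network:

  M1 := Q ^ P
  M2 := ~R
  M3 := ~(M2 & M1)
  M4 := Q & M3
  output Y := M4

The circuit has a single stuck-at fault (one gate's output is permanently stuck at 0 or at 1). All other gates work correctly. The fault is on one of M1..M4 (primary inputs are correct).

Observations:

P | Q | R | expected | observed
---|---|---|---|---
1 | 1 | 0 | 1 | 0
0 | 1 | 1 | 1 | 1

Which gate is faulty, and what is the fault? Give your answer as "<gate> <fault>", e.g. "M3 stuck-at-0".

Fault-free values for test 1 (P=1, Q=1, R=0): M1=0, M2=1, M3=1, M4=1, giving Y=1. Observed 0.
Test 1: faults giving observed 0 are {M1 stuck-at-1, M3 stuck-at-0, M4 stuck-at-0}.
Test 2 (P=0, Q=1, R=1): fault-free M1=1, M2=0, M3=1, M4=1 → 1; observed 1. Eliminates M3 stuck-at-0, M4 stuck-at-0.
Only M1 stuck-at-1 is consistent with every test.

M1 stuck-at-1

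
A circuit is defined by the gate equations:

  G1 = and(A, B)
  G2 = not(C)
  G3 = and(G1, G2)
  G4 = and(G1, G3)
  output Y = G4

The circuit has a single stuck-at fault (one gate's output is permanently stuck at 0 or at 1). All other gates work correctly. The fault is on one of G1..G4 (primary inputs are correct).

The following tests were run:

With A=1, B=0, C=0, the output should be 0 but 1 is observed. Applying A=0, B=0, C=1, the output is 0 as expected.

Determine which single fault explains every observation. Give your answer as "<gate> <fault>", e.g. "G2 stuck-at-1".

Fault-free values for test 1 (A=1, B=0, C=0): G1=0, G2=1, G3=0, G4=0, giving Y=0. Observed 1.
Test 1: faults giving observed 1 are {G1 stuck-at-1, G4 stuck-at-1}.
Test 2 (A=0, B=0, C=1): fault-free G1=0, G2=0, G3=0, G4=0 → 0; observed 0. Eliminates G4 stuck-at-1.
Only G1 stuck-at-1 is consistent with every test.

G1 stuck-at-1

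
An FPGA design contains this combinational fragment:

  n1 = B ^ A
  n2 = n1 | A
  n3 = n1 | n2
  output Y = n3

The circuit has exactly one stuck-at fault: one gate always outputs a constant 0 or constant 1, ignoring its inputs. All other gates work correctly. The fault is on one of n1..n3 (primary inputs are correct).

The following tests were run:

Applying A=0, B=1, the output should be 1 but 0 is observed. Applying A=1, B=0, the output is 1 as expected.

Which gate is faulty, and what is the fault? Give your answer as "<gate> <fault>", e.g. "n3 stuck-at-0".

n1 stuck-at-0

Fault-free values for test 1 (A=0, B=1): n1=1, n2=1, n3=1, giving Y=1. Observed 0.
Test 1: faults giving observed 0 are {n1 stuck-at-0, n3 stuck-at-0}.
Test 2 (A=1, B=0): fault-free n1=1, n2=1, n3=1 → 1; observed 1. Eliminates n3 stuck-at-0.
Only n1 stuck-at-0 is consistent with every test.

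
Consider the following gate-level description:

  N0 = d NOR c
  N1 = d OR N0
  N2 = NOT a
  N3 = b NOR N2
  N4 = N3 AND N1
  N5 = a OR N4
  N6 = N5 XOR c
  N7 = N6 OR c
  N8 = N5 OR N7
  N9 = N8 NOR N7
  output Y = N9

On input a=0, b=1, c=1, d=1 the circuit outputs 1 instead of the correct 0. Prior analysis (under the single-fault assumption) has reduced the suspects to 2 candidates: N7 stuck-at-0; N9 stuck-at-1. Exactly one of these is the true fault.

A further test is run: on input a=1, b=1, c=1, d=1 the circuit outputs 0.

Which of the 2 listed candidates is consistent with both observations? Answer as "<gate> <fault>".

Evaluate each candidate on input a=1, b=1, c=1, d=1:
  N7 stuck-at-0: N0=0, N1=1, N2=0, N3=0, N4=0, N5=1, N6=0, N7=0 [stuck-at-0], N8=1, N9=0 → 0 — matches
  N9 stuck-at-1: N0=0, N1=1, N2=0, N3=0, N4=0, N5=1, N6=0, N7=1, N8=1, N9=1 [stuck-at-1] → 1 — eliminated
Only N7 stuck-at-0 reproduces the observed 0.

N7 stuck-at-0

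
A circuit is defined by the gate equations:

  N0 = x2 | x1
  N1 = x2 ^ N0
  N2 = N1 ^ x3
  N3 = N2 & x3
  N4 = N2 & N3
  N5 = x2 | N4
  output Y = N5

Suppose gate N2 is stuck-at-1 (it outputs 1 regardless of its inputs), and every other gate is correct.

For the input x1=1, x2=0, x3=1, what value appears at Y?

Propagate with N2 forced: N0=1, N1=1, N2=1 [stuck-at-1], N3=1, N4=1, N5=1.
So Y = 1. (Without the fault it would be 0.)

1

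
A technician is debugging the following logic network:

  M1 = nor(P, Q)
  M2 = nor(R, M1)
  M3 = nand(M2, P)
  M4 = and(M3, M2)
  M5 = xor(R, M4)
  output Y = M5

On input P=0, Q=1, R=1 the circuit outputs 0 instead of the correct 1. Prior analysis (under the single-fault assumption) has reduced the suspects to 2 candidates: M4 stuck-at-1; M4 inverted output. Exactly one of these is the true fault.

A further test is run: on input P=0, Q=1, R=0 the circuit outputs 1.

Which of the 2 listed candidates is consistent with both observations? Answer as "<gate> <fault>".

Evaluate each candidate on input P=0, Q=1, R=0:
  M4 stuck-at-1: M1=0, M2=1, M3=1, M4=1 [stuck-at-1], M5=1 → 1 — matches
  M4 inverted output: M1=0, M2=1, M3=1, M4=0 [inverted output], M5=0 → 0 — eliminated
Only M4 stuck-at-1 reproduces the observed 1.

M4 stuck-at-1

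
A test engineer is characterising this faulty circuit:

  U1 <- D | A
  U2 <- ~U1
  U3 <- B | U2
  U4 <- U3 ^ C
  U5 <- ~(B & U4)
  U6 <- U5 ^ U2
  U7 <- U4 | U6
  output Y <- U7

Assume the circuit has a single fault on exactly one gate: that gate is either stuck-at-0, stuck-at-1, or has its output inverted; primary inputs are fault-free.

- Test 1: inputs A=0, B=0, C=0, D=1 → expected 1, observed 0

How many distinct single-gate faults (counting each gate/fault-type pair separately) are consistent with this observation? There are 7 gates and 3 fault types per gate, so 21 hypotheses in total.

6

Fault-free: U1=1, U2=0, U3=0, U4=0, U5=1, U6=1, U7=1 → 1. Observed 0.
  U1: none of the 3 fault types match ✗
  U2: none of the 3 fault types match ✗
  U3: none of the 3 fault types match ✗
  U4: none of the 3 fault types match ✗
  U5: stuck-at-0, inverted output ✓; others ✗
  U6: stuck-at-0, inverted output ✓; others ✗
  U7: stuck-at-0, inverted output ✓; others ✗
Consistent faults: {U5 stuck-at-0, U5 inverted output, U6 stuck-at-0, U6 inverted output, U7 stuck-at-0, U7 inverted output} — 6 in all.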